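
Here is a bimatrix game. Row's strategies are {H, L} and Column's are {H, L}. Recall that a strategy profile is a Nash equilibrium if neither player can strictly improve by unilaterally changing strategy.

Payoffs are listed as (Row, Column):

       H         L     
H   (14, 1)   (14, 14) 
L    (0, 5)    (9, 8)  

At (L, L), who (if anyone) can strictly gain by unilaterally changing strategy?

Row at (L, L) earns 9; deviating to H yields 14 — a strict improvement.
Column earns 8; deviating to H yields 5 — not better.
Only Row has a strictly profitable deviation.

Row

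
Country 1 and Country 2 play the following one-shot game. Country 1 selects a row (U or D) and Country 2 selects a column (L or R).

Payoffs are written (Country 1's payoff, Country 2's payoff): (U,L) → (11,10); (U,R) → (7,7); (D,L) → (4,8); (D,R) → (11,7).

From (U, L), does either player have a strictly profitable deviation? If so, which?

Country 1 at (U, L) earns 11; deviating to D yields 4 — not better.
Country 2 earns 10; deviating to R yields 7 — not better.
Neither player can strictly improve; the profile is a Nash equilibrium.

Neither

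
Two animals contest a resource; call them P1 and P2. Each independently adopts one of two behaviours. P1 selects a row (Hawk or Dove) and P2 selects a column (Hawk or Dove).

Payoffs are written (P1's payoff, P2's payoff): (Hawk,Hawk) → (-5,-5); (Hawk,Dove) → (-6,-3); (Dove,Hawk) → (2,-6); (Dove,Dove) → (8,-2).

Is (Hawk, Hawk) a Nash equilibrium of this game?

No

At (Hawk, Hawk), P1 earns -5; switching to Dove would give 2, so P1 would deviate.
P2 earns -5; switching to Dove would give -3, so P2 would deviate.
Since at least one player can profitably deviate, this is not a Nash equilibrium.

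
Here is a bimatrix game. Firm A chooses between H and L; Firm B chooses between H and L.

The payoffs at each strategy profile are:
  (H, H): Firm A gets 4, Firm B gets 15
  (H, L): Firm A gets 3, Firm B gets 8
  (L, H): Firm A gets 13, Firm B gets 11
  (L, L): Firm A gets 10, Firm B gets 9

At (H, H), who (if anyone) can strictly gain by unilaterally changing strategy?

Firm A at (H, H) earns 4; deviating to L yields 13 — a strict improvement.
Firm B earns 15; deviating to L yields 8 — not better.
Only Firm A has a strictly profitable deviation.

Firm A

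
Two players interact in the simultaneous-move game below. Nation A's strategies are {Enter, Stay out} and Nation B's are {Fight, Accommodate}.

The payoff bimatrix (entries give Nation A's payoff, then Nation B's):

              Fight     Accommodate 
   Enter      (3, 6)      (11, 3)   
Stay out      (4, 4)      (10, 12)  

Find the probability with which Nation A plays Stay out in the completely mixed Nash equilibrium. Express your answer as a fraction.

Let p be the probability that Nation A plays Enter. In a completely mixed equilibrium, Nation B must be indifferent between Fight and Accommodate.
Nation B's expected payoff from Fight is 6p + 4(1−p); from Accommodate it is 3p + 12(1−p).
Setting these equal: 2p + 4 = −9p + 12, so p = 8/11.
Therefore Nation A plays Stay out with probability 1 − 8/11 = 3/11.

3/11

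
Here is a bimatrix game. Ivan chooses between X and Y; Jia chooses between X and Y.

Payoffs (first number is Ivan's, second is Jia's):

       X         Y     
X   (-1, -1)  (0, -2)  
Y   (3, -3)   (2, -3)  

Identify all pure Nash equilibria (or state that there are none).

(Y, X) and (Y, Y)

(X, X): Ivan prefers Y (3 > -1) — not an equilibrium.
(X, Y): Ivan prefers Y (2 > 0); Jia prefers X (-1 > -2) — not an equilibrium.
(Y, X): Ivan gets 3 ≥ -1 from X, and Jia gets -3 ≥ -3 from Y — Nash equilibrium.
(Y, Y): Ivan gets 2 ≥ 0 from X, and Jia gets -3 ≥ -3 from X — Nash equilibrium.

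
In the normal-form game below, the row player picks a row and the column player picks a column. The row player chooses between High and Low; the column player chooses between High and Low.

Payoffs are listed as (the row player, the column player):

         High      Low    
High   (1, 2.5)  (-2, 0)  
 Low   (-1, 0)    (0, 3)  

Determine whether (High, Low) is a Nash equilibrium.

At (High, Low), the row player earns -2; switching to Low would give 0, so the row player would deviate.
The column player earns 0; switching to High would give 2.5, so the column player would deviate.
Since at least one player can profitably deviate, this is not a Nash equilibrium.

No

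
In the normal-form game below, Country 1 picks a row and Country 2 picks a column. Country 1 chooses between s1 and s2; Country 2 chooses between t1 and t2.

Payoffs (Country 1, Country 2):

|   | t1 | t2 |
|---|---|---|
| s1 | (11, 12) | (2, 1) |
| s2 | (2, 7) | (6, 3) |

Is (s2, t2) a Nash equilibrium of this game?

No

At (s2, t2), Country 1 earns 6; switching to s1 would give 2, so Country 1 has no profitable deviation.
Country 2 earns 3; switching to t1 would give 7, so Country 2 would deviate.
Since at least one player can profitably deviate, this is not a Nash equilibrium.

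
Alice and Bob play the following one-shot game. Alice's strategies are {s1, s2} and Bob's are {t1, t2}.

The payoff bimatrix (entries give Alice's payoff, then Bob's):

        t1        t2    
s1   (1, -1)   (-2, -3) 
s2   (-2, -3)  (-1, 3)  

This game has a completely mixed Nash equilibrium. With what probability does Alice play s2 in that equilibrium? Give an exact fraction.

Let r be the probability that Alice plays s1. In a completely mixed equilibrium, Bob must be indifferent between t1 and t2.
Bob's expected payoff from t1 is −r − 3(1−r); from t2 it is −3r + 3(1−r).
Setting these equal: 2r − 3 = −6r + 3, so r = 3/4.
Therefore Alice plays s2 with probability 1 − 3/4 = 1/4.

1/4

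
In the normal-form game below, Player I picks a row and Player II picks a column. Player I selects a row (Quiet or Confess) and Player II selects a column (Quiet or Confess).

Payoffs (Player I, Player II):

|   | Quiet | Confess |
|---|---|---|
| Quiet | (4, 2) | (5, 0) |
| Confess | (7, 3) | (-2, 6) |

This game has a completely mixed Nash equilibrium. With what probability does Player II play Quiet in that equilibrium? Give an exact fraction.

Let c be the probability that Player II plays Quiet. In a completely mixed equilibrium, Player I must be indifferent between Quiet and Confess.
Player I's expected payoff from Quiet is 4c + 5(1−c); from Confess it is 7c − 2(1−c).
Setting these equal: −c + 5 = 9c − 2, so c = 7/10.

7/10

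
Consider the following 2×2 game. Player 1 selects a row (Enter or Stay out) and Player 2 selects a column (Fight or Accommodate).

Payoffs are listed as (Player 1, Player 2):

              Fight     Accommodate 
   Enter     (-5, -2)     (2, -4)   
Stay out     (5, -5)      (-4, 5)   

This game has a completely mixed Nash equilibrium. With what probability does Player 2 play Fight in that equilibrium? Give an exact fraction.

Let c be the probability that Player 2 plays Fight. In a completely mixed equilibrium, Player 1 must be indifferent between Enter and Stay out.
Player 1's expected payoff from Enter is −5c + 2(1−c); from Stay out it is 5c − 4(1−c).
Setting these equal: −7c + 2 = 9c − 4, so c = 3/8.

3/8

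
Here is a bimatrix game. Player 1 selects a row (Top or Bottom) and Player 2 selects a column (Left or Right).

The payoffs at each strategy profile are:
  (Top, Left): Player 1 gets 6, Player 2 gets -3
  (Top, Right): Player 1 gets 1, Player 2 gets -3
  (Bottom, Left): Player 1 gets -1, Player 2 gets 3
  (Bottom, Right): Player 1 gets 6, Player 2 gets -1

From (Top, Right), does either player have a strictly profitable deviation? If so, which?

Player 1 at (Top, Right) earns 1; deviating to Bottom yields 6 — a strict improvement.
Player 2 earns -3; deviating to Left yields -3 — not better.
Only Player 1 has a strictly profitable deviation.

Player 1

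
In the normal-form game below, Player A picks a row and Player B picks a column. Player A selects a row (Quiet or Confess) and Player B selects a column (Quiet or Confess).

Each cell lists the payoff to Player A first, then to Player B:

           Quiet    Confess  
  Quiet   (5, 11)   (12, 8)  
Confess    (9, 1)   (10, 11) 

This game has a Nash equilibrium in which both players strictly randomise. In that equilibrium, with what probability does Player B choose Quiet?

1/3

Let q be the probability that Player B plays Quiet. In a completely mixed equilibrium, Player A must be indifferent between Quiet and Confess.
Player A's expected payoff from Quiet is 5q + 12(1−q); from Confess it is 9q + 10(1−q).
Setting these equal: −7q + 12 = −q + 10, so q = 1/3.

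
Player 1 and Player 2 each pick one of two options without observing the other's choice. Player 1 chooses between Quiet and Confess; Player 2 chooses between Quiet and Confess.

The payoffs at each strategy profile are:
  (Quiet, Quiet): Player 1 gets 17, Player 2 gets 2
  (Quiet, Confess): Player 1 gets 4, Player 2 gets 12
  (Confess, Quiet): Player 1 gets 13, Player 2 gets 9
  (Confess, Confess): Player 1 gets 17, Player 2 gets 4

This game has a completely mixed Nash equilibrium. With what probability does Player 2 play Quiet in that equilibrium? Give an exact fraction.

Let c be the probability that Player 2 plays Quiet. In a completely mixed equilibrium, Player 1 must be indifferent between Quiet and Confess.
Player 1's expected payoff from Quiet is 17c + 4(1−c); from Confess it is 13c + 17(1−c).
Setting these equal: 13c + 4 = −4c + 17, so c = 13/17.

13/17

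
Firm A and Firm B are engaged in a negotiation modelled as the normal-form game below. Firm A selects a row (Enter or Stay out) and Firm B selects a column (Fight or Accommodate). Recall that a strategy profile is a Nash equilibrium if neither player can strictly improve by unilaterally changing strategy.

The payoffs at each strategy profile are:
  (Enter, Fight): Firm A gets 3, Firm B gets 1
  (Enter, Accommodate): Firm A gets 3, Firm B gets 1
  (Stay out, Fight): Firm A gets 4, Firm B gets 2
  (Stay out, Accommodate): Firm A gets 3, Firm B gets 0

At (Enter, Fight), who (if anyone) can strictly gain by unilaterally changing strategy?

Firm A at (Enter, Fight) earns 3; deviating to Stay out yields 4 — a strict improvement.
Firm B earns 1; deviating to Accommodate yields 1 — not better.
Only Firm A has a strictly profitable deviation.

Firm A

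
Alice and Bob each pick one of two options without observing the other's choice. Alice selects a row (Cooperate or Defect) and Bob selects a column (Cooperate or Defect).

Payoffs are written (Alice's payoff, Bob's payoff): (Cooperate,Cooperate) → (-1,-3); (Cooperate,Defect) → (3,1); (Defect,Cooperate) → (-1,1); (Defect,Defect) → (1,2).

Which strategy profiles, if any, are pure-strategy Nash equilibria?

(Cooperate, Cooperate): Bob prefers Defect (1 > -3) — not an equilibrium.
(Cooperate, Defect): Alice gets 3 ≥ 1 from Defect, and Bob gets 1 ≥ -3 from Cooperate — Nash equilibrium.
(Defect, Cooperate): Bob prefers Defect (2 > 1) — not an equilibrium.
(Defect, Defect): Alice prefers Cooperate (3 > 1) — not an equilibrium.

(Cooperate, Defect)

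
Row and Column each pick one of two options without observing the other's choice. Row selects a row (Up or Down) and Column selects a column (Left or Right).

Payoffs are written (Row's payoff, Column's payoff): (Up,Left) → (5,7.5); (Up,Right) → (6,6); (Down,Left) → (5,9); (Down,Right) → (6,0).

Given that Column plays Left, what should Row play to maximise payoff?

Against Left, Row earns 5 from Up and 5 from Down.
So either strategy is a best response.

either — both Up and Down are best responses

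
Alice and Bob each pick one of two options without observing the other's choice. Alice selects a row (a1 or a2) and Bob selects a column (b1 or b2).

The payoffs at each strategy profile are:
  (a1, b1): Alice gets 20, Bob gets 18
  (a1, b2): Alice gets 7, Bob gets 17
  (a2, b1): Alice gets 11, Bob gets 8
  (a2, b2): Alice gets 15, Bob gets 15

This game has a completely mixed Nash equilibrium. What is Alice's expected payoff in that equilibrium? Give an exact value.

223/17

First find y, the probability Bob plays b1, from Alice's indifference between a1 and a2: 20y + 7(1−y) = 11y + 15(1−y), giving y = 8/17.
Since Alice is indifferent in equilibrium, Alice's expected payoff equals the payoff from either row against (8/17, 9/17). Using a1: 20(8/17) + 7(9/17) = 223/17.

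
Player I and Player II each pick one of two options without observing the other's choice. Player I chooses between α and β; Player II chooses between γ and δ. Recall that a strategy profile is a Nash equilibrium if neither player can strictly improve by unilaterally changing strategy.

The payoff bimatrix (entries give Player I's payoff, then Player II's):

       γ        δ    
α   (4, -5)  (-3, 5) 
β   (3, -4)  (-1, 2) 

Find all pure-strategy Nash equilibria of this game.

(α, γ): Player II prefers δ (5 > -5) — not an equilibrium.
(α, δ): Player I prefers β (-1 > -3) — not an equilibrium.
(β, γ): Player I prefers α (4 > 3); Player II prefers δ (2 > -4) — not an equilibrium.
(β, δ): Player I gets -1 ≥ -3 from α, and Player II gets 2 ≥ -4 from γ — Nash equilibrium.

(β, δ)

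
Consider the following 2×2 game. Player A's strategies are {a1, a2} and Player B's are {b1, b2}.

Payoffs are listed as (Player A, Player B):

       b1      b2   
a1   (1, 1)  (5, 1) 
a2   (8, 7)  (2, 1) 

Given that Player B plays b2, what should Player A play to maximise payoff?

a1

Against b2, Player A earns 5 from a1 and 2 from a2.
So a1 is the best response.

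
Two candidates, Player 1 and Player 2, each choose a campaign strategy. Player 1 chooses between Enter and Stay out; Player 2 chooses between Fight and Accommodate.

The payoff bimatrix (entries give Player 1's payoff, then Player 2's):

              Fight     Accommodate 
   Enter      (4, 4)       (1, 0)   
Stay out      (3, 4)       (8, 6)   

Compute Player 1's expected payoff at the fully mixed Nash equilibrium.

First find q, the probability Player 2 plays Fight, from Player 1's indifference between Enter and Stay out: 4q + (1−q) = 3q + 8(1−q), giving q = 7/8.
Since Player 1 is indifferent in equilibrium, Player 1's expected payoff equals the payoff from either row against (7/8, 1/8). Using Enter: 4(7/8) + (1/8) = 29/8.

29/8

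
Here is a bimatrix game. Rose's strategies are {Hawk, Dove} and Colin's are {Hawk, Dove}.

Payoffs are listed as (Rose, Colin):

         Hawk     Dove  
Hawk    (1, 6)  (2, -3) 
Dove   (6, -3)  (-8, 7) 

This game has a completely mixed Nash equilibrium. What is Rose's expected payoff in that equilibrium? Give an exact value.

First find q, the probability Colin plays Hawk, from Rose's indifference between Hawk and Dove: q + 2(1−q) = 6q − 8(1−q), giving q = 2/3.
Since Rose is indifferent in equilibrium, Rose's expected payoff equals the payoff from either row against (2/3, 1/3). Using Hawk: (2/3) + 2(1/3) = 4/3.

4/3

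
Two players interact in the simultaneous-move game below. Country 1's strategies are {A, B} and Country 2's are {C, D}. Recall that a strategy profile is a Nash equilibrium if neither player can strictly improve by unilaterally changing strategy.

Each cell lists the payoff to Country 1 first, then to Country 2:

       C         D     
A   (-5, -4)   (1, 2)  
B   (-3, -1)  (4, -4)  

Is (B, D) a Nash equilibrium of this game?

No

At (B, D), Country 1 earns 4; switching to A would give 1, so Country 1 has no profitable deviation.
Country 2 earns -4; switching to C would give -1, so Country 2 would deviate.
Since at least one player can profitably deviate, this is not a Nash equilibrium.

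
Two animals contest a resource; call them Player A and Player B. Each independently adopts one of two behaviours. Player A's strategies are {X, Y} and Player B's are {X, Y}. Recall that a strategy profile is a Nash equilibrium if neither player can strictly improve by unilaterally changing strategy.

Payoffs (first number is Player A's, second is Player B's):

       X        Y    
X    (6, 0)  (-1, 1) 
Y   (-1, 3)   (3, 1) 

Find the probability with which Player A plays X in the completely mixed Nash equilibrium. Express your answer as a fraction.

2/3

Let x be the probability that Player A plays X. In a completely mixed equilibrium, Player B must be indifferent between X and Y.
Player B's expected payoff from X is 3(1−x); from Y it is x + (1−x).
Setting these equal: −3x + 3 = 1, so x = 2/3.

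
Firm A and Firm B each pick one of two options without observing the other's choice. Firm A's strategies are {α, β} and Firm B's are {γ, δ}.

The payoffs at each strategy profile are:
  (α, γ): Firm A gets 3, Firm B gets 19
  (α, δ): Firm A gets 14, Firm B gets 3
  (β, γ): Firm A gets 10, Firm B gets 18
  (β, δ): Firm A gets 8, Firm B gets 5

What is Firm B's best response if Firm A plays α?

γ

Against α, Firm B earns 19 from γ and 3 from δ.
So γ is the best response.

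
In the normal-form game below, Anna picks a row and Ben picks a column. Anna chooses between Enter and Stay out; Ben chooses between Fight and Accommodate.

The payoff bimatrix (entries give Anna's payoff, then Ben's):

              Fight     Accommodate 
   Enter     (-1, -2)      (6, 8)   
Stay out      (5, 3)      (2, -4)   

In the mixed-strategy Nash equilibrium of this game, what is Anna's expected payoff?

First find y, the probability Ben plays Fight, from Anna's indifference between Enter and Stay out: −y + 6(1−y) = 5y + 2(1−y), giving y = 2/5.
Since Anna is indifferent in equilibrium, Anna's expected payoff equals the payoff from either row against (2/5, 3/5). Using Enter: −(2/5) + 6(3/5) = 16/5.

16/5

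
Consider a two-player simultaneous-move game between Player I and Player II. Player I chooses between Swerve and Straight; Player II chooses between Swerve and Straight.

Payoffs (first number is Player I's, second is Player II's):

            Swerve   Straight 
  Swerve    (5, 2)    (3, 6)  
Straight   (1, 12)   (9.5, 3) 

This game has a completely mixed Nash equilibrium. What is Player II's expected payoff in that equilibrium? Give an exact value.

66/13

First find p, the probability Player I plays Swerve, from Player II's indifference between Swerve and Straight: 2p + 12(1−p) = 6p + 3(1−p), giving p = 9/13.
Since Player II is indifferent in equilibrium, Player II's expected payoff equals the payoff from either column against (9/13, 4/13). Using Swerve: 2(9/13) + 12(4/13) = 66/13.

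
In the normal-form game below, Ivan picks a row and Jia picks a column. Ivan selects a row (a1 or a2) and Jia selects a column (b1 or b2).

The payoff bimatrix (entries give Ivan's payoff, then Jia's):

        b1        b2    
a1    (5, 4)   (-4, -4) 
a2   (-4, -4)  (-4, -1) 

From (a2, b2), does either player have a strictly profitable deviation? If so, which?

Neither

Ivan at (a2, b2) earns -4; deviating to a1 yields -4 — not better.
Jia earns -1; deviating to b1 yields -4 — not better.
Neither player can strictly improve; the profile is a Nash equilibrium.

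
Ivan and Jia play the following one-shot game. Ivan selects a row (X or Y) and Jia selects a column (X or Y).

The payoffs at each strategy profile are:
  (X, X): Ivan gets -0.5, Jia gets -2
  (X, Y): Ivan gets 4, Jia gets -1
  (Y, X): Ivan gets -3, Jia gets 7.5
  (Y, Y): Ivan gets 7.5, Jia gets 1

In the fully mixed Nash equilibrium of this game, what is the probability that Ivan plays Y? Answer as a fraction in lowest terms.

2/15

Let p be the probability that Ivan plays X. In a completely mixed equilibrium, Jia must be indifferent between X and Y.
Jia's expected payoff from X is −2p + 7.5(1−p); from Y it is −p + (1−p).
Setting these equal: −9.5p + 7.5 = −2p + 1, so p = 13/15.
Therefore Ivan plays Y with probability 1 − 13/15 = 2/15.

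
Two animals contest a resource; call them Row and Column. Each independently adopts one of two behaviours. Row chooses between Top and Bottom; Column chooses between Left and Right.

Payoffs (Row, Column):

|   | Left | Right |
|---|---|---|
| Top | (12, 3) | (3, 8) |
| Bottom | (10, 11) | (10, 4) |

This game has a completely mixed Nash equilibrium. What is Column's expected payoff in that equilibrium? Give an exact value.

19/3

First find x, the probability Row plays Top, from Column's indifference between Left and Right: 3x + 11(1−x) = 8x + 4(1−x), giving x = 7/12.
Since Column is indifferent in equilibrium, Column's expected payoff equals the payoff from either column against (7/12, 5/12). Using Left: 3(7/12) + 11(5/12) = 19/3.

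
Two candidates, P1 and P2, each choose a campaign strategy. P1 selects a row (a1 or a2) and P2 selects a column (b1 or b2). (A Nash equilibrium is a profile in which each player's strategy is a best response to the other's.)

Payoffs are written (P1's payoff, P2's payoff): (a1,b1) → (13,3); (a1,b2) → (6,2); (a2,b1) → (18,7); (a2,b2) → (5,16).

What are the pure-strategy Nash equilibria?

none

(a1, b1): P1 prefers a2 (18 > 13) — not an equilibrium.
(a1, b2): P2 prefers b1 (3 > 2) — not an equilibrium.
(a2, b1): P2 prefers b2 (16 > 7) — not an equilibrium.
(a2, b2): P1 prefers a1 (6 > 5) — not an equilibrium.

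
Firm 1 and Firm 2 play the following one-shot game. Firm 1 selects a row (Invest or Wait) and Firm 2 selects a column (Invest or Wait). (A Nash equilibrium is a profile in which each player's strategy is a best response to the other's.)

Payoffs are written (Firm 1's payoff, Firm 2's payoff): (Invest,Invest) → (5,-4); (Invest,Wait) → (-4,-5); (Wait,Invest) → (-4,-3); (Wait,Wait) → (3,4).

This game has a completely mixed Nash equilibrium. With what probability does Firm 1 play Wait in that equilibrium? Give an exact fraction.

Let x be the probability that Firm 1 plays Invest. In a completely mixed equilibrium, Firm 2 must be indifferent between Invest and Wait.
Firm 2's expected payoff from Invest is −4x − 3(1−x); from Wait it is −5x + 4(1−x).
Setting these equal: −x − 3 = −9x + 4, so x = 7/8.
Therefore Firm 1 plays Wait with probability 1 − 7/8 = 1/8.

1/8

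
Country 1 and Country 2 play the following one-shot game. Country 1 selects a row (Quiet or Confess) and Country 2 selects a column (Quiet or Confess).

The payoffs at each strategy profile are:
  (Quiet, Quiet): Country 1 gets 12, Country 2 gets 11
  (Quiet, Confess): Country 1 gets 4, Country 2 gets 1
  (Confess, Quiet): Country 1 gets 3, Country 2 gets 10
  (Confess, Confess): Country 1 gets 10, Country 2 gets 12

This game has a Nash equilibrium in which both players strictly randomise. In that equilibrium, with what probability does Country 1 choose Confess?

Let p be the probability that Country 1 plays Quiet. In a completely mixed equilibrium, Country 2 must be indifferent between Quiet and Confess.
Country 2's expected payoff from Quiet is 11p + 10(1−p); from Confess it is p + 12(1−p).
Setting these equal: p + 10 = −11p + 12, so p = 1/6.
Therefore Country 1 plays Confess with probability 1 − 1/6 = 5/6.

5/6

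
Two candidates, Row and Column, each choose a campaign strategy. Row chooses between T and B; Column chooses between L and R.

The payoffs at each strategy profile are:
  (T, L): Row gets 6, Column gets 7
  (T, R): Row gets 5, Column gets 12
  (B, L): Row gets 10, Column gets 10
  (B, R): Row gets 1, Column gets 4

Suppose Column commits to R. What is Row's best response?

Against R, Row earns 5 from T and 1 from B.
So T is the best response.

T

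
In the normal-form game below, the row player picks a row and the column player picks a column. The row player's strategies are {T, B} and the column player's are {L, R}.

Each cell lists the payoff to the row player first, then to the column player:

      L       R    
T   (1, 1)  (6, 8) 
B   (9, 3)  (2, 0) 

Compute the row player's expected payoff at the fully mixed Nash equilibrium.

First find q, the probability the column player plays L, from the row player's indifference between T and B: q + 6(1−q) = 9q + 2(1−q), giving q = 1/3.
Since the row player is indifferent in equilibrium, the row player's expected payoff equals the payoff from either row against (1/3, 2/3). Using T: (1/3) + 6(2/3) = 13/3.

13/3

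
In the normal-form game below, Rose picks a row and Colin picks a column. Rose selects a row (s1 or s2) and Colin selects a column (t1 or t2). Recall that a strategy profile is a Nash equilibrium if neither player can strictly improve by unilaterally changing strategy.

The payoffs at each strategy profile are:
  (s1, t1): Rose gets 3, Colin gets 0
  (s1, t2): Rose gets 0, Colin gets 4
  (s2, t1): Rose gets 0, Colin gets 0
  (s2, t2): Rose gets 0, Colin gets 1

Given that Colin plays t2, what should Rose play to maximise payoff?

Against t2, Rose earns 0 from s1 and 0 from s2.
So either strategy is a best response.

either — both s1 and s2 are best responses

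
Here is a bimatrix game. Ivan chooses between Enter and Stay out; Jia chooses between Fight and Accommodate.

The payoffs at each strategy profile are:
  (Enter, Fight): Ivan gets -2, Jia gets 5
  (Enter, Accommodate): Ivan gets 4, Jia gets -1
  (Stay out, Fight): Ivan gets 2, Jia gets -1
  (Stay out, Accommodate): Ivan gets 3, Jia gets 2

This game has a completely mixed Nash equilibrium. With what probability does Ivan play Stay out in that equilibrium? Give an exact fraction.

2/3

Let r be the probability that Ivan plays Enter. In a completely mixed equilibrium, Jia must be indifferent between Fight and Accommodate.
Jia's expected payoff from Fight is 5r − (1−r); from Accommodate it is −r + 2(1−r).
Setting these equal: 6r − 1 = −3r + 2, so r = 1/3.
Therefore Ivan plays Stay out with probability 1 − 1/3 = 2/3.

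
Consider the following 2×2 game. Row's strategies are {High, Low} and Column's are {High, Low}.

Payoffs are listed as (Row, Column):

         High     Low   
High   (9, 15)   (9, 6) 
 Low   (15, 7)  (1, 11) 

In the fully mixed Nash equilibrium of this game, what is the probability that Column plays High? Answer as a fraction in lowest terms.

Let q be the probability that Column plays High. In a completely mixed equilibrium, Row must be indifferent between High and Low.
Row's expected payoff from High is 9q + 9(1−q); from Low it is 15q + (1−q).
Setting these equal: 9 = 14q + 1, so q = 4/7.

4/7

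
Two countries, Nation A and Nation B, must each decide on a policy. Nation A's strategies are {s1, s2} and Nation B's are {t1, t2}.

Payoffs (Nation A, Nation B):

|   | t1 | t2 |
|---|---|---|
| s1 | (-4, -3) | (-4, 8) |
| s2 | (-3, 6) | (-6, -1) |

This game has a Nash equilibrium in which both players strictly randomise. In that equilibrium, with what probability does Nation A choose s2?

11/18

Let r be the probability that Nation A plays s1. In a completely mixed equilibrium, Nation B must be indifferent between t1 and t2.
Nation B's expected payoff from t1 is −3r + 6(1−r); from t2 it is 8r − (1−r).
Setting these equal: −9r + 6 = 9r − 1, so r = 7/18.
Therefore Nation A plays s2 with probability 1 − 7/18 = 11/18.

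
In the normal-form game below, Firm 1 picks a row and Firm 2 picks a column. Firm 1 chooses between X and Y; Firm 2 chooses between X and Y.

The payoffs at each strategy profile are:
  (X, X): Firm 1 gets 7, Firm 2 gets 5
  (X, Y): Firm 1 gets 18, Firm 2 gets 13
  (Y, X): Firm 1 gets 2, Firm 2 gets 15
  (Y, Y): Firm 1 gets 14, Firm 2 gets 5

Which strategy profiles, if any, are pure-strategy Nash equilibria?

(X, Y)

(X, X): Firm 2 prefers Y (13 > 5) — not an equilibrium.
(X, Y): Firm 1 gets 18 ≥ 14 from Y, and Firm 2 gets 13 ≥ 5 from X — Nash equilibrium.
(Y, X): Firm 1 prefers X (7 > 2) — not an equilibrium.
(Y, Y): Firm 1 prefers X (18 > 14); Firm 2 prefers X (15 > 5) — not an equilibrium.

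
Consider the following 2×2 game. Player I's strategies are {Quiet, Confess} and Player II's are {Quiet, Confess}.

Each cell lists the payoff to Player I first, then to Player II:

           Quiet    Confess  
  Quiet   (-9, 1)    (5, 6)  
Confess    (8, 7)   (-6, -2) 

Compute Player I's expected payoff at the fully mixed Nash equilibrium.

First find y, the probability Player II plays Quiet, from Player I's indifference between Quiet and Confess: −9y + 5(1−y) = 8y − 6(1−y), giving y = 11/28.
Since Player I is indifferent in equilibrium, Player I's expected payoff equals the payoff from either row against (11/28, 17/28). Using Quiet: −9(11/28) + 5(17/28) = -1/2.

-1/2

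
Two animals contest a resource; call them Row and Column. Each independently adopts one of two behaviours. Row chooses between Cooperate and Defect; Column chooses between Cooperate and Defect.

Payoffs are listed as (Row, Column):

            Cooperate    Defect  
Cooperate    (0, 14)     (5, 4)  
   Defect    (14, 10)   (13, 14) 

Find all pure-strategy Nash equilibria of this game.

(Cooperate, Cooperate): Row prefers Defect (14 > 0) — not an equilibrium.
(Cooperate, Defect): Row prefers Defect (13 > 5); Column prefers Cooperate (14 > 4) — not an equilibrium.
(Defect, Cooperate): Column prefers Defect (14 > 10) — not an equilibrium.
(Defect, Defect): Row gets 13 ≥ 5 from Cooperate, and Column gets 14 ≥ 10 from Cooperate — Nash equilibrium.

(Defect, Defect)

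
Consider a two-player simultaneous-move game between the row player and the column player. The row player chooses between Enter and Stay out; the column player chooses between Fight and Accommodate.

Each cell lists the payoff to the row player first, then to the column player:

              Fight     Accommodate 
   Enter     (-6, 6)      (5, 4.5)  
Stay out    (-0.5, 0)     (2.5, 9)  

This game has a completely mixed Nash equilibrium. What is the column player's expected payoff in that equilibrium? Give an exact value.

36/7

First find p, the probability the row player plays Enter, from the column player's indifference between Fight and Accommodate: 6p = 4.5p + 9(1−p), giving p = 6/7.
Since the column player is indifferent in equilibrium, the column player's expected payoff equals the payoff from either column against (6/7, 1/7). Using Fight: 6(6/7) = 36/7.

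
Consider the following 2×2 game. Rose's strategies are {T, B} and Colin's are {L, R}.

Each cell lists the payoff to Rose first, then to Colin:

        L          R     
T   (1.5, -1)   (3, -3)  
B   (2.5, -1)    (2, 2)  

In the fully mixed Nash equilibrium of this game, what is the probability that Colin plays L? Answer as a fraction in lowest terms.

1/2

Let c be the probability that Colin plays L. In a completely mixed equilibrium, Rose must be indifferent between T and B.
Rose's expected payoff from T is 1.5c + 3(1−c); from B it is 2.5c + 2(1−c).
Setting these equal: −1.5c + 3 = 0.5c + 2, so c = 1/2.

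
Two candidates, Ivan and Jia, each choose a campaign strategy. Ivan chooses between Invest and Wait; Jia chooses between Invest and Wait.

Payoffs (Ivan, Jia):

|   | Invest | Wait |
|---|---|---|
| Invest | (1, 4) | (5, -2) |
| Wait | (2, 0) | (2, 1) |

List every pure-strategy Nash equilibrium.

(Invest, Invest): Ivan prefers Wait (2 > 1) — not an equilibrium.
(Invest, Wait): Jia prefers Invest (4 > -2) — not an equilibrium.
(Wait, Invest): Jia prefers Wait (1 > 0) — not an equilibrium.
(Wait, Wait): Ivan prefers Invest (5 > 2) — not an equilibrium.

none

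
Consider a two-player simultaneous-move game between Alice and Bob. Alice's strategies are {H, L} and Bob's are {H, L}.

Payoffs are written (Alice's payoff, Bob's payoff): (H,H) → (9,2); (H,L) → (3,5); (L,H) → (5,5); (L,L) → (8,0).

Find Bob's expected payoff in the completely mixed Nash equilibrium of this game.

First find p, the probability Alice plays H, from Bob's indifference between H and L: 2p + 5(1−p) = 5p, giving p = 5/8.
Since Bob is indifferent in equilibrium, Bob's expected payoff equals the payoff from either column against (5/8, 3/8). Using H: 2(5/8) + 5(3/8) = 25/8.

25/8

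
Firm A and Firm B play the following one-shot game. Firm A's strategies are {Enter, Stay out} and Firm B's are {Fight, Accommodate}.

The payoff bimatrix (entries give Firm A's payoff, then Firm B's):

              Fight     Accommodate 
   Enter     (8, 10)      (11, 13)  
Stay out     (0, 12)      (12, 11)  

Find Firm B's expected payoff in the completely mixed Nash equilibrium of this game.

First find p, the probability Firm A plays Enter, from Firm B's indifference between Fight and Accommodate: 10p + 12(1−p) = 13p + 11(1−p), giving p = 1/4.
Since Firm B is indifferent in equilibrium, Firm B's expected payoff equals the payoff from either column against (1/4, 3/4). Using Fight: 10(1/4) + 12(3/4) = 23/2.

23/2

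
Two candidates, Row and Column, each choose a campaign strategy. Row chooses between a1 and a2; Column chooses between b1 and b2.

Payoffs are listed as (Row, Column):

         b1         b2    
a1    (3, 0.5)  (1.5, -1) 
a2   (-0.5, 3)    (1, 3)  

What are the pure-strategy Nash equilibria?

(a1, b1)

(a1, b1): Row gets 3 ≥ -0.5 from a2, and Column gets 0.5 ≥ -1 from b2 — Nash equilibrium.
(a1, b2): Column prefers b1 (0.5 > -1) — not an equilibrium.
(a2, b1): Row prefers a1 (3 > -0.5) — not an equilibrium.
(a2, b2): Row prefers a1 (1.5 > 1) — not an equilibrium.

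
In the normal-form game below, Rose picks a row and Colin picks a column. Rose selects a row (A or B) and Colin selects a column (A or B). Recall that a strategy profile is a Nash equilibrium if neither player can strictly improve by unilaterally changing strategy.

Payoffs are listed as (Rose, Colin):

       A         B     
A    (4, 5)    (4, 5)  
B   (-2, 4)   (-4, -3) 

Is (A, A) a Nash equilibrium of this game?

At (A, A), Rose earns 4; switching to B would give -2, so Rose has no profitable deviation.
Colin earns 5; switching to B would give 5, so Colin has no profitable deviation.
Neither player can gain by a unilateral deviation, so this profile is a Nash equilibrium.

Yes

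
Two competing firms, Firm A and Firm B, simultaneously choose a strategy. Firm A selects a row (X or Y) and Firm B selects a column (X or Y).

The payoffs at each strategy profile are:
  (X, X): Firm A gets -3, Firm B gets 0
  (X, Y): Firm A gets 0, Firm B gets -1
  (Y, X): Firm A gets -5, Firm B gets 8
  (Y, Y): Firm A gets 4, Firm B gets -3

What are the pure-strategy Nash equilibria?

(X, X): Firm A gets -3 ≥ -5 from Y, and Firm B gets 0 ≥ -1 from Y — Nash equilibrium.
(X, Y): Firm A prefers Y (4 > 0); Firm B prefers X (0 > -1) — not an equilibrium.
(Y, X): Firm A prefers X (-3 > -5) — not an equilibrium.
(Y, Y): Firm B prefers X (8 > -3) — not an equilibrium.

(X, X)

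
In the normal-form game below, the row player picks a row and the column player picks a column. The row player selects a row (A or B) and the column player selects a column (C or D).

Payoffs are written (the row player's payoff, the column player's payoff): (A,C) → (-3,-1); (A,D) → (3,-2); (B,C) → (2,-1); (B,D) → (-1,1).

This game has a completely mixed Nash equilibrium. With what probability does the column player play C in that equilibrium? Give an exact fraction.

Let y be the probability that the column player plays C. In a completely mixed equilibrium, the row player must be indifferent between A and B.
The row player's expected payoff from A is −3y + 3(1−y); from B it is 2y − (1−y).
Setting these equal: −6y + 3 = 3y − 1, so y = 4/9.

4/9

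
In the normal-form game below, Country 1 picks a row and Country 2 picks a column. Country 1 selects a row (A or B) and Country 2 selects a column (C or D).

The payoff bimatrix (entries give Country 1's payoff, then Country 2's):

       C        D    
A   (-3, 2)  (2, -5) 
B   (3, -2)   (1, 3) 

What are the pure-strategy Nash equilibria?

(A, C): Country 1 prefers B (3 > -3) — not an equilibrium.
(A, D): Country 2 prefers C (2 > -5) — not an equilibrium.
(B, C): Country 2 prefers D (3 > -2) — not an equilibrium.
(B, D): Country 1 prefers A (2 > 1) — not an equilibrium.

none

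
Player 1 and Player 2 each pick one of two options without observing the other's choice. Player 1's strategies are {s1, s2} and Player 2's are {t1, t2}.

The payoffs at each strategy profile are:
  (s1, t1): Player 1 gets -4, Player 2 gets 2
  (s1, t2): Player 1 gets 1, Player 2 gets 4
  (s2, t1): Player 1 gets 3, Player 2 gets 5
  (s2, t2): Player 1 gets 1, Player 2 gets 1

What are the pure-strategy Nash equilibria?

(s1, t2) and (s2, t1)

(s1, t1): Player 1 prefers s2 (3 > -4); Player 2 prefers t2 (4 > 2) — not an equilibrium.
(s1, t2): Player 1 gets 1 ≥ 1 from s2, and Player 2 gets 4 ≥ 2 from t1 — Nash equilibrium.
(s2, t1): Player 1 gets 3 ≥ -4 from s1, and Player 2 gets 5 ≥ 1 from t2 — Nash equilibrium.
(s2, t2): Player 2 prefers t1 (5 > 1) — not an equilibrium.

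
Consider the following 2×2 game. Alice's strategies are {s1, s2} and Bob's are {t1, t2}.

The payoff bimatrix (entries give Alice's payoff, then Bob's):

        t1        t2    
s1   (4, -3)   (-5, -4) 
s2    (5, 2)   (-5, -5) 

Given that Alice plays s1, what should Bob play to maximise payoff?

t1

Against s1, Bob earns -3 from t1 and -4 from t2.
So t1 is the best response.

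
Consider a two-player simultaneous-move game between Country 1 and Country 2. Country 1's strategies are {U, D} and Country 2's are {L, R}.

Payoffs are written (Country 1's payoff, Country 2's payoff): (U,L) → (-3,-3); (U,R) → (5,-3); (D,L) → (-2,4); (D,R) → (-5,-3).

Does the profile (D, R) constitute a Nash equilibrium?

No

At (D, R), Country 1 earns -5; switching to U would give 5, so Country 1 would deviate.
Country 2 earns -3; switching to L would give 4, so Country 2 would deviate.
Since at least one player can profitably deviate, this is not a Nash equilibrium.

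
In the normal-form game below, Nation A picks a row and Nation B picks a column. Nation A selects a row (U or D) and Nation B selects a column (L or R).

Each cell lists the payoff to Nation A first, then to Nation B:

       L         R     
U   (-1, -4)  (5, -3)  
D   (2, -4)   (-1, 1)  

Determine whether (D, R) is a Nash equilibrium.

No

At (D, R), Nation A earns -1; switching to U would give 5, so Nation A would deviate.
Nation B earns 1; switching to L would give -4, so Nation B has no profitable deviation.
Since at least one player can profitably deviate, this is not a Nash equilibrium.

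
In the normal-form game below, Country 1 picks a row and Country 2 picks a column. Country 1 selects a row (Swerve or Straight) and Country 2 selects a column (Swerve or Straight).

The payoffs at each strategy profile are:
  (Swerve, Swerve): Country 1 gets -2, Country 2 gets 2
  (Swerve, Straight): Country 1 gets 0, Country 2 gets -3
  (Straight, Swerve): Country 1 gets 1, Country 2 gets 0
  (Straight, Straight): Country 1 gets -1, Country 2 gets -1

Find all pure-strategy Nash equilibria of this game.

(Straight, Swerve)

(Swerve, Swerve): Country 1 prefers Straight (1 > -2) — not an equilibrium.
(Swerve, Straight): Country 2 prefers Swerve (2 > -3) — not an equilibrium.
(Straight, Swerve): Country 1 gets 1 ≥ -2 from Swerve, and Country 2 gets 0 ≥ -1 from Straight — Nash equilibrium.
(Straight, Straight): Country 1 prefers Swerve (0 > -1); Country 2 prefers Swerve (0 > -1) — not an equilibrium.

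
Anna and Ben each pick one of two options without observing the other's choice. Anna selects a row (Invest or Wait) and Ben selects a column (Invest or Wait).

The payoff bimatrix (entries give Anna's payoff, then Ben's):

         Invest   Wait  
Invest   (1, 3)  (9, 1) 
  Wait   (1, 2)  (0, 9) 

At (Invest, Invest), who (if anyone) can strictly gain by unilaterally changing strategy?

Neither

Anna at (Invest, Invest) earns 1; deviating to Wait yields 1 — not better.
Ben earns 3; deviating to Wait yields 1 — not better.
Neither player can strictly improve; the profile is a Nash equilibrium.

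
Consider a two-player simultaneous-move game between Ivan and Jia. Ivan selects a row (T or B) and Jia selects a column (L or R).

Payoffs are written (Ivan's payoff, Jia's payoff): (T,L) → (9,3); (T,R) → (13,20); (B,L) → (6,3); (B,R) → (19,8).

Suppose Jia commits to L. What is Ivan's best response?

Against L, Ivan earns 9 from T and 6 from B.
So T is the best response.

T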